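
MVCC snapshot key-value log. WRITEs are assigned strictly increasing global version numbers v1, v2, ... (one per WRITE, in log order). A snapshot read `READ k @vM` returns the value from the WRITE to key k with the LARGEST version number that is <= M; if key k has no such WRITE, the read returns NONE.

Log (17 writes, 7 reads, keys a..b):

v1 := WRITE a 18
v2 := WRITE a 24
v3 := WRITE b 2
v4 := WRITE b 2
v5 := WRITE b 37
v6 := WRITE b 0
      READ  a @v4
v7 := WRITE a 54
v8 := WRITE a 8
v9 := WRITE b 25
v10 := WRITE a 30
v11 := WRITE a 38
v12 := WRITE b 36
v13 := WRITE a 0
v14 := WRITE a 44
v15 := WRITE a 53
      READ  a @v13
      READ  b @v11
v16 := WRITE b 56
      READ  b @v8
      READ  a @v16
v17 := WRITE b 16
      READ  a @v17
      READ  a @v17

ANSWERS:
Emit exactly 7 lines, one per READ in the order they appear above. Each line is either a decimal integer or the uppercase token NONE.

v1: WRITE a=18  (a history now [(1, 18)])
v2: WRITE a=24  (a history now [(1, 18), (2, 24)])
v3: WRITE b=2  (b history now [(3, 2)])
v4: WRITE b=2  (b history now [(3, 2), (4, 2)])
v5: WRITE b=37  (b history now [(3, 2), (4, 2), (5, 37)])
v6: WRITE b=0  (b history now [(3, 2), (4, 2), (5, 37), (6, 0)])
READ a @v4: history=[(1, 18), (2, 24)] -> pick v2 -> 24
v7: WRITE a=54  (a history now [(1, 18), (2, 24), (7, 54)])
v8: WRITE a=8  (a history now [(1, 18), (2, 24), (7, 54), (8, 8)])
v9: WRITE b=25  (b history now [(3, 2), (4, 2), (5, 37), (6, 0), (9, 25)])
v10: WRITE a=30  (a history now [(1, 18), (2, 24), (7, 54), (8, 8), (10, 30)])
v11: WRITE a=38  (a history now [(1, 18), (2, 24), (7, 54), (8, 8), (10, 30), (11, 38)])
v12: WRITE b=36  (b history now [(3, 2), (4, 2), (5, 37), (6, 0), (9, 25), (12, 36)])
v13: WRITE a=0  (a history now [(1, 18), (2, 24), (7, 54), (8, 8), (10, 30), (11, 38), (13, 0)])
v14: WRITE a=44  (a history now [(1, 18), (2, 24), (7, 54), (8, 8), (10, 30), (11, 38), (13, 0), (14, 44)])
v15: WRITE a=53  (a history now [(1, 18), (2, 24), (7, 54), (8, 8), (10, 30), (11, 38), (13, 0), (14, 44), (15, 53)])
READ a @v13: history=[(1, 18), (2, 24), (7, 54), (8, 8), (10, 30), (11, 38), (13, 0), (14, 44), (15, 53)] -> pick v13 -> 0
READ b @v11: history=[(3, 2), (4, 2), (5, 37), (6, 0), (9, 25), (12, 36)] -> pick v9 -> 25
v16: WRITE b=56  (b history now [(3, 2), (4, 2), (5, 37), (6, 0), (9, 25), (12, 36), (16, 56)])
READ b @v8: history=[(3, 2), (4, 2), (5, 37), (6, 0), (9, 25), (12, 36), (16, 56)] -> pick v6 -> 0
READ a @v16: history=[(1, 18), (2, 24), (7, 54), (8, 8), (10, 30), (11, 38), (13, 0), (14, 44), (15, 53)] -> pick v15 -> 53
v17: WRITE b=16  (b history now [(3, 2), (4, 2), (5, 37), (6, 0), (9, 25), (12, 36), (16, 56), (17, 16)])
READ a @v17: history=[(1, 18), (2, 24), (7, 54), (8, 8), (10, 30), (11, 38), (13, 0), (14, 44), (15, 53)] -> pick v15 -> 53
READ a @v17: history=[(1, 18), (2, 24), (7, 54), (8, 8), (10, 30), (11, 38), (13, 0), (14, 44), (15, 53)] -> pick v15 -> 53

Answer: 24
0
25
0
53
53
53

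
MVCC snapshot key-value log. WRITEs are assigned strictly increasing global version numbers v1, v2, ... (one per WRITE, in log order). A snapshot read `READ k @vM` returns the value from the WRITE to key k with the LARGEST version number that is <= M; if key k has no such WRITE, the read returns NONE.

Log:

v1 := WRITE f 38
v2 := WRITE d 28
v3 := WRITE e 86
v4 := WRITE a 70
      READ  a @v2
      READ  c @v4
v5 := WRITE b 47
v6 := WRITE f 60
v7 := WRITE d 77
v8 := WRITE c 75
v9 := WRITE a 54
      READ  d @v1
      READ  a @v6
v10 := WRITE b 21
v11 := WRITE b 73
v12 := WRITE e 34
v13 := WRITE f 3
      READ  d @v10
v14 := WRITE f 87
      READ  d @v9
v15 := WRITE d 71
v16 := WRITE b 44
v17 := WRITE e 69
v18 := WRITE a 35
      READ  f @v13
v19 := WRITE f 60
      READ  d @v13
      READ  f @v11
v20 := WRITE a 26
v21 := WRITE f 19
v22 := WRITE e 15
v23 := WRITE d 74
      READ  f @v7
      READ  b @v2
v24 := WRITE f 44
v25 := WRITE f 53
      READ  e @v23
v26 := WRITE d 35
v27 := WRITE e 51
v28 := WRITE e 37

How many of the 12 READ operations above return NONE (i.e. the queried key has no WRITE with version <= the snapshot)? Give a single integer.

Answer: 4

Derivation:
v1: WRITE f=38  (f history now [(1, 38)])
v2: WRITE d=28  (d history now [(2, 28)])
v3: WRITE e=86  (e history now [(3, 86)])
v4: WRITE a=70  (a history now [(4, 70)])
READ a @v2: history=[(4, 70)] -> no version <= 2 -> NONE
READ c @v4: history=[] -> no version <= 4 -> NONE
v5: WRITE b=47  (b history now [(5, 47)])
v6: WRITE f=60  (f history now [(1, 38), (6, 60)])
v7: WRITE d=77  (d history now [(2, 28), (7, 77)])
v8: WRITE c=75  (c history now [(8, 75)])
v9: WRITE a=54  (a history now [(4, 70), (9, 54)])
READ d @v1: history=[(2, 28), (7, 77)] -> no version <= 1 -> NONE
READ a @v6: history=[(4, 70), (9, 54)] -> pick v4 -> 70
v10: WRITE b=21  (b history now [(5, 47), (10, 21)])
v11: WRITE b=73  (b history now [(5, 47), (10, 21), (11, 73)])
v12: WRITE e=34  (e history now [(3, 86), (12, 34)])
v13: WRITE f=3  (f history now [(1, 38), (6, 60), (13, 3)])
READ d @v10: history=[(2, 28), (7, 77)] -> pick v7 -> 77
v14: WRITE f=87  (f history now [(1, 38), (6, 60), (13, 3), (14, 87)])
READ d @v9: history=[(2, 28), (7, 77)] -> pick v7 -> 77
v15: WRITE d=71  (d history now [(2, 28), (7, 77), (15, 71)])
v16: WRITE b=44  (b history now [(5, 47), (10, 21), (11, 73), (16, 44)])
v17: WRITE e=69  (e history now [(3, 86), (12, 34), (17, 69)])
v18: WRITE a=35  (a history now [(4, 70), (9, 54), (18, 35)])
READ f @v13: history=[(1, 38), (6, 60), (13, 3), (14, 87)] -> pick v13 -> 3
v19: WRITE f=60  (f history now [(1, 38), (6, 60), (13, 3), (14, 87), (19, 60)])
READ d @v13: history=[(2, 28), (7, 77), (15, 71)] -> pick v7 -> 77
READ f @v11: history=[(1, 38), (6, 60), (13, 3), (14, 87), (19, 60)] -> pick v6 -> 60
v20: WRITE a=26  (a history now [(4, 70), (9, 54), (18, 35), (20, 26)])
v21: WRITE f=19  (f history now [(1, 38), (6, 60), (13, 3), (14, 87), (19, 60), (21, 19)])
v22: WRITE e=15  (e history now [(3, 86), (12, 34), (17, 69), (22, 15)])
v23: WRITE d=74  (d history now [(2, 28), (7, 77), (15, 71), (23, 74)])
READ f @v7: history=[(1, 38), (6, 60), (13, 3), (14, 87), (19, 60), (21, 19)] -> pick v6 -> 60
READ b @v2: history=[(5, 47), (10, 21), (11, 73), (16, 44)] -> no version <= 2 -> NONE
v24: WRITE f=44  (f history now [(1, 38), (6, 60), (13, 3), (14, 87), (19, 60), (21, 19), (24, 44)])
v25: WRITE f=53  (f history now [(1, 38), (6, 60), (13, 3), (14, 87), (19, 60), (21, 19), (24, 44), (25, 53)])
READ e @v23: history=[(3, 86), (12, 34), (17, 69), (22, 15)] -> pick v22 -> 15
v26: WRITE d=35  (d history now [(2, 28), (7, 77), (15, 71), (23, 74), (26, 35)])
v27: WRITE e=51  (e history now [(3, 86), (12, 34), (17, 69), (22, 15), (27, 51)])
v28: WRITE e=37  (e history now [(3, 86), (12, 34), (17, 69), (22, 15), (27, 51), (28, 37)])
Read results in order: ['NONE', 'NONE', 'NONE', '70', '77', '77', '3', '77', '60', '60', 'NONE', '15']
NONE count = 4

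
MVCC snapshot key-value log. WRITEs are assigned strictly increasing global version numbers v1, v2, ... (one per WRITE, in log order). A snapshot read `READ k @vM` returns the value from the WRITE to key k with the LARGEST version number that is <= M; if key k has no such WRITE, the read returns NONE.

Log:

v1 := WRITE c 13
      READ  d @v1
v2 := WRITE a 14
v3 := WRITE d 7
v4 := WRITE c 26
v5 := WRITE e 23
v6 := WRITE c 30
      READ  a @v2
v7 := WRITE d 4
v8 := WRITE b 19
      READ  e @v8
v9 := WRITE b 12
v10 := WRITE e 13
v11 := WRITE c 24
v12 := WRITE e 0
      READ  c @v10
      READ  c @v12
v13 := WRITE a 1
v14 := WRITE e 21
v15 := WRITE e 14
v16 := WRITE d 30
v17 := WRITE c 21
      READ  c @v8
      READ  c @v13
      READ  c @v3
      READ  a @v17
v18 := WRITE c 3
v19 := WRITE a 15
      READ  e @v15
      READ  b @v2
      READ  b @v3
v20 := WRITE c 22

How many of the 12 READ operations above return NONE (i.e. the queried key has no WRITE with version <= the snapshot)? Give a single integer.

Answer: 3

Derivation:
v1: WRITE c=13  (c history now [(1, 13)])
READ d @v1: history=[] -> no version <= 1 -> NONE
v2: WRITE a=14  (a history now [(2, 14)])
v3: WRITE d=7  (d history now [(3, 7)])
v4: WRITE c=26  (c history now [(1, 13), (4, 26)])
v5: WRITE e=23  (e history now [(5, 23)])
v6: WRITE c=30  (c history now [(1, 13), (4, 26), (6, 30)])
READ a @v2: history=[(2, 14)] -> pick v2 -> 14
v7: WRITE d=4  (d history now [(3, 7), (7, 4)])
v8: WRITE b=19  (b history now [(8, 19)])
READ e @v8: history=[(5, 23)] -> pick v5 -> 23
v9: WRITE b=12  (b history now [(8, 19), (9, 12)])
v10: WRITE e=13  (e history now [(5, 23), (10, 13)])
v11: WRITE c=24  (c history now [(1, 13), (4, 26), (6, 30), (11, 24)])
v12: WRITE e=0  (e history now [(5, 23), (10, 13), (12, 0)])
READ c @v10: history=[(1, 13), (4, 26), (6, 30), (11, 24)] -> pick v6 -> 30
READ c @v12: history=[(1, 13), (4, 26), (6, 30), (11, 24)] -> pick v11 -> 24
v13: WRITE a=1  (a history now [(2, 14), (13, 1)])
v14: WRITE e=21  (e history now [(5, 23), (10, 13), (12, 0), (14, 21)])
v15: WRITE e=14  (e history now [(5, 23), (10, 13), (12, 0), (14, 21), (15, 14)])
v16: WRITE d=30  (d history now [(3, 7), (7, 4), (16, 30)])
v17: WRITE c=21  (c history now [(1, 13), (4, 26), (6, 30), (11, 24), (17, 21)])
READ c @v8: history=[(1, 13), (4, 26), (6, 30), (11, 24), (17, 21)] -> pick v6 -> 30
READ c @v13: history=[(1, 13), (4, 26), (6, 30), (11, 24), (17, 21)] -> pick v11 -> 24
READ c @v3: history=[(1, 13), (4, 26), (6, 30), (11, 24), (17, 21)] -> pick v1 -> 13
READ a @v17: history=[(2, 14), (13, 1)] -> pick v13 -> 1
v18: WRITE c=3  (c history now [(1, 13), (4, 26), (6, 30), (11, 24), (17, 21), (18, 3)])
v19: WRITE a=15  (a history now [(2, 14), (13, 1), (19, 15)])
READ e @v15: history=[(5, 23), (10, 13), (12, 0), (14, 21), (15, 14)] -> pick v15 -> 14
READ b @v2: history=[(8, 19), (9, 12)] -> no version <= 2 -> NONE
READ b @v3: history=[(8, 19), (9, 12)] -> no version <= 3 -> NONE
v20: WRITE c=22  (c history now [(1, 13), (4, 26), (6, 30), (11, 24), (17, 21), (18, 3), (20, 22)])
Read results in order: ['NONE', '14', '23', '30', '24', '30', '24', '13', '1', '14', 'NONE', 'NONE']
NONE count = 3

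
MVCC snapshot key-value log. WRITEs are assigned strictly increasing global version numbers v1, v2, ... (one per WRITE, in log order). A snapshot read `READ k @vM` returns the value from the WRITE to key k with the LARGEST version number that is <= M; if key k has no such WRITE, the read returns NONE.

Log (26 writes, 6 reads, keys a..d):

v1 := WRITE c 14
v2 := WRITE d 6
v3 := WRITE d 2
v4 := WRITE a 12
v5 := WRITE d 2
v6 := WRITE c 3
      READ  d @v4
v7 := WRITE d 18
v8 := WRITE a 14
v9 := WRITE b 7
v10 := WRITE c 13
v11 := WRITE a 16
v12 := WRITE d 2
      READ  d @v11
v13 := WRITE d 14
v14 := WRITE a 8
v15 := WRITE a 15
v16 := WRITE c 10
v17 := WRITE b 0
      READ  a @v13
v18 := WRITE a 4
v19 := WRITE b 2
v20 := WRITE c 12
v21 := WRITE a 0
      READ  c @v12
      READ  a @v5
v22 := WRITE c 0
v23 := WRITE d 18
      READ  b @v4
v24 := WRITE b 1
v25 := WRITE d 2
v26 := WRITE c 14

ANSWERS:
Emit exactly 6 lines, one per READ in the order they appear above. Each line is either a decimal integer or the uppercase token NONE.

v1: WRITE c=14  (c history now [(1, 14)])
v2: WRITE d=6  (d history now [(2, 6)])
v3: WRITE d=2  (d history now [(2, 6), (3, 2)])
v4: WRITE a=12  (a history now [(4, 12)])
v5: WRITE d=2  (d history now [(2, 6), (3, 2), (5, 2)])
v6: WRITE c=3  (c history now [(1, 14), (6, 3)])
READ d @v4: history=[(2, 6), (3, 2), (5, 2)] -> pick v3 -> 2
v7: WRITE d=18  (d history now [(2, 6), (3, 2), (5, 2), (7, 18)])
v8: WRITE a=14  (a history now [(4, 12), (8, 14)])
v9: WRITE b=7  (b history now [(9, 7)])
v10: WRITE c=13  (c history now [(1, 14), (6, 3), (10, 13)])
v11: WRITE a=16  (a history now [(4, 12), (8, 14), (11, 16)])
v12: WRITE d=2  (d history now [(2, 6), (3, 2), (5, 2), (7, 18), (12, 2)])
READ d @v11: history=[(2, 6), (3, 2), (5, 2), (7, 18), (12, 2)] -> pick v7 -> 18
v13: WRITE d=14  (d history now [(2, 6), (3, 2), (5, 2), (7, 18), (12, 2), (13, 14)])
v14: WRITE a=8  (a history now [(4, 12), (8, 14), (11, 16), (14, 8)])
v15: WRITE a=15  (a history now [(4, 12), (8, 14), (11, 16), (14, 8), (15, 15)])
v16: WRITE c=10  (c history now [(1, 14), (6, 3), (10, 13), (16, 10)])
v17: WRITE b=0  (b history now [(9, 7), (17, 0)])
READ a @v13: history=[(4, 12), (8, 14), (11, 16), (14, 8), (15, 15)] -> pick v11 -> 16
v18: WRITE a=4  (a history now [(4, 12), (8, 14), (11, 16), (14, 8), (15, 15), (18, 4)])
v19: WRITE b=2  (b history now [(9, 7), (17, 0), (19, 2)])
v20: WRITE c=12  (c history now [(1, 14), (6, 3), (10, 13), (16, 10), (20, 12)])
v21: WRITE a=0  (a history now [(4, 12), (8, 14), (11, 16), (14, 8), (15, 15), (18, 4), (21, 0)])
READ c @v12: history=[(1, 14), (6, 3), (10, 13), (16, 10), (20, 12)] -> pick v10 -> 13
READ a @v5: history=[(4, 12), (8, 14), (11, 16), (14, 8), (15, 15), (18, 4), (21, 0)] -> pick v4 -> 12
v22: WRITE c=0  (c history now [(1, 14), (6, 3), (10, 13), (16, 10), (20, 12), (22, 0)])
v23: WRITE d=18  (d history now [(2, 6), (3, 2), (5, 2), (7, 18), (12, 2), (13, 14), (23, 18)])
READ b @v4: history=[(9, 7), (17, 0), (19, 2)] -> no version <= 4 -> NONE
v24: WRITE b=1  (b history now [(9, 7), (17, 0), (19, 2), (24, 1)])
v25: WRITE d=2  (d history now [(2, 6), (3, 2), (5, 2), (7, 18), (12, 2), (13, 14), (23, 18), (25, 2)])
v26: WRITE c=14  (c history now [(1, 14), (6, 3), (10, 13), (16, 10), (20, 12), (22, 0), (26, 14)])

Answer: 2
18
16
13
12
NONE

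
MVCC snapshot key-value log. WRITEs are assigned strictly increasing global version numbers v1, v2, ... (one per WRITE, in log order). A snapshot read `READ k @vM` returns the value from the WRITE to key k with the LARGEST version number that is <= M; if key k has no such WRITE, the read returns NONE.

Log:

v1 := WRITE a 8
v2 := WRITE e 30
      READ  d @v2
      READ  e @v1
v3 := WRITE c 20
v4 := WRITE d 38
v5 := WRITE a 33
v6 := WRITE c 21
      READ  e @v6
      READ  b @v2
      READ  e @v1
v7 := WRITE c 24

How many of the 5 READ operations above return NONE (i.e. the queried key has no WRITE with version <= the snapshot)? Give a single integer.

v1: WRITE a=8  (a history now [(1, 8)])
v2: WRITE e=30  (e history now [(2, 30)])
READ d @v2: history=[] -> no version <= 2 -> NONE
READ e @v1: history=[(2, 30)] -> no version <= 1 -> NONE
v3: WRITE c=20  (c history now [(3, 20)])
v4: WRITE d=38  (d history now [(4, 38)])
v5: WRITE a=33  (a history now [(1, 8), (5, 33)])
v6: WRITE c=21  (c history now [(3, 20), (6, 21)])
READ e @v6: history=[(2, 30)] -> pick v2 -> 30
READ b @v2: history=[] -> no version <= 2 -> NONE
READ e @v1: history=[(2, 30)] -> no version <= 1 -> NONE
v7: WRITE c=24  (c history now [(3, 20), (6, 21), (7, 24)])
Read results in order: ['NONE', 'NONE', '30', 'NONE', 'NONE']
NONE count = 4

Answer: 4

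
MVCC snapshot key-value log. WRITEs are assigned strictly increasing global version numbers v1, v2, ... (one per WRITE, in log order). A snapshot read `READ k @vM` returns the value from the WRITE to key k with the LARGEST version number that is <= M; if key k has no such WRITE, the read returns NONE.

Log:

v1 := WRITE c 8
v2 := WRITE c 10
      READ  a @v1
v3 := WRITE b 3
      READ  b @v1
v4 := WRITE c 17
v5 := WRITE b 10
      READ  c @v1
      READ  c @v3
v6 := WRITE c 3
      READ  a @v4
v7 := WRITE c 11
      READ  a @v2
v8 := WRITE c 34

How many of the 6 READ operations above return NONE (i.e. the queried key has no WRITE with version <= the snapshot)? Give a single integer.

v1: WRITE c=8  (c history now [(1, 8)])
v2: WRITE c=10  (c history now [(1, 8), (2, 10)])
READ a @v1: history=[] -> no version <= 1 -> NONE
v3: WRITE b=3  (b history now [(3, 3)])
READ b @v1: history=[(3, 3)] -> no version <= 1 -> NONE
v4: WRITE c=17  (c history now [(1, 8), (2, 10), (4, 17)])
v5: WRITE b=10  (b history now [(3, 3), (5, 10)])
READ c @v1: history=[(1, 8), (2, 10), (4, 17)] -> pick v1 -> 8
READ c @v3: history=[(1, 8), (2, 10), (4, 17)] -> pick v2 -> 10
v6: WRITE c=3  (c history now [(1, 8), (2, 10), (4, 17), (6, 3)])
READ a @v4: history=[] -> no version <= 4 -> NONE
v7: WRITE c=11  (c history now [(1, 8), (2, 10), (4, 17), (6, 3), (7, 11)])
READ a @v2: history=[] -> no version <= 2 -> NONE
v8: WRITE c=34  (c history now [(1, 8), (2, 10), (4, 17), (6, 3), (7, 11), (8, 34)])
Read results in order: ['NONE', 'NONE', '8', '10', 'NONE', 'NONE']
NONE count = 4

Answer: 4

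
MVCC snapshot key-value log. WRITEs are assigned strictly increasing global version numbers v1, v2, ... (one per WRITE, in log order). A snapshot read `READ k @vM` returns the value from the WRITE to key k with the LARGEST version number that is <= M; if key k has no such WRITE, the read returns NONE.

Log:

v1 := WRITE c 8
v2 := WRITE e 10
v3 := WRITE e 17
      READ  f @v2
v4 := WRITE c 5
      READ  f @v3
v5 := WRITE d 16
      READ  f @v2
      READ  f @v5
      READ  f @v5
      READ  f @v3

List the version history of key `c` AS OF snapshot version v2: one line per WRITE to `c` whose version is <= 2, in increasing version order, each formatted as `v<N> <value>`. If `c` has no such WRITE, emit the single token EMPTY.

Scan writes for key=c with version <= 2:
  v1 WRITE c 8 -> keep
  v2 WRITE e 10 -> skip
  v3 WRITE e 17 -> skip
  v4 WRITE c 5 -> drop (> snap)
  v5 WRITE d 16 -> skip
Collected: [(1, 8)]

Answer: v1 8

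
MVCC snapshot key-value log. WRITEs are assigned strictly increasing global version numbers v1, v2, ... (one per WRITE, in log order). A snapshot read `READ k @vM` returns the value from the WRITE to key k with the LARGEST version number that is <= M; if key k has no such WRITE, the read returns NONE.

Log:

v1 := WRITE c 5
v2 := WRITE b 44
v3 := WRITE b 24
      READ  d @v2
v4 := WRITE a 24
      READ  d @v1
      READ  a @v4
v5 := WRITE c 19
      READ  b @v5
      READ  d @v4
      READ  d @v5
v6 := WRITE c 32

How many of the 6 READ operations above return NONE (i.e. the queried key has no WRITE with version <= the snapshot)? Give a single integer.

v1: WRITE c=5  (c history now [(1, 5)])
v2: WRITE b=44  (b history now [(2, 44)])
v3: WRITE b=24  (b history now [(2, 44), (3, 24)])
READ d @v2: history=[] -> no version <= 2 -> NONE
v4: WRITE a=24  (a history now [(4, 24)])
READ d @v1: history=[] -> no version <= 1 -> NONE
READ a @v4: history=[(4, 24)] -> pick v4 -> 24
v5: WRITE c=19  (c history now [(1, 5), (5, 19)])
READ b @v5: history=[(2, 44), (3, 24)] -> pick v3 -> 24
READ d @v4: history=[] -> no version <= 4 -> NONE
READ d @v5: history=[] -> no version <= 5 -> NONE
v6: WRITE c=32  (c history now [(1, 5), (5, 19), (6, 32)])
Read results in order: ['NONE', 'NONE', '24', '24', 'NONE', 'NONE']
NONE count = 4

Answer: 4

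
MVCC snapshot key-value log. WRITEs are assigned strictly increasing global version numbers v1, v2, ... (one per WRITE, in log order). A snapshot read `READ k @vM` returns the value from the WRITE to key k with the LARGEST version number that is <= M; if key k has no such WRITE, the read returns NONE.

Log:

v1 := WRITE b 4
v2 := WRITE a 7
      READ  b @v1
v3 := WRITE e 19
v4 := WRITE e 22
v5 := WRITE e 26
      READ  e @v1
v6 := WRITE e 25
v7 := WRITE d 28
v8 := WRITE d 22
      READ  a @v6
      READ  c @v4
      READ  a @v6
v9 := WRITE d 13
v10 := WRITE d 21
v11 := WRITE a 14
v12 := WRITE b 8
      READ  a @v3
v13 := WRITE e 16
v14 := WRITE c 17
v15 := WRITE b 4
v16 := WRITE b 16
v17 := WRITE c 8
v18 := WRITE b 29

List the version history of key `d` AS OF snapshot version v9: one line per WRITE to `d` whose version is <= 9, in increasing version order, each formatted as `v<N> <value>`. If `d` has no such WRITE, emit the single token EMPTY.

Answer: v7 28
v8 22
v9 13

Derivation:
Scan writes for key=d with version <= 9:
  v1 WRITE b 4 -> skip
  v2 WRITE a 7 -> skip
  v3 WRITE e 19 -> skip
  v4 WRITE e 22 -> skip
  v5 WRITE e 26 -> skip
  v6 WRITE e 25 -> skip
  v7 WRITE d 28 -> keep
  v8 WRITE d 22 -> keep
  v9 WRITE d 13 -> keep
  v10 WRITE d 21 -> drop (> snap)
  v11 WRITE a 14 -> skip
  v12 WRITE b 8 -> skip
  v13 WRITE e 16 -> skip
  v14 WRITE c 17 -> skip
  v15 WRITE b 4 -> skip
  v16 WRITE b 16 -> skip
  v17 WRITE c 8 -> skip
  v18 WRITE b 29 -> skip
Collected: [(7, 28), (8, 22), (9, 13)]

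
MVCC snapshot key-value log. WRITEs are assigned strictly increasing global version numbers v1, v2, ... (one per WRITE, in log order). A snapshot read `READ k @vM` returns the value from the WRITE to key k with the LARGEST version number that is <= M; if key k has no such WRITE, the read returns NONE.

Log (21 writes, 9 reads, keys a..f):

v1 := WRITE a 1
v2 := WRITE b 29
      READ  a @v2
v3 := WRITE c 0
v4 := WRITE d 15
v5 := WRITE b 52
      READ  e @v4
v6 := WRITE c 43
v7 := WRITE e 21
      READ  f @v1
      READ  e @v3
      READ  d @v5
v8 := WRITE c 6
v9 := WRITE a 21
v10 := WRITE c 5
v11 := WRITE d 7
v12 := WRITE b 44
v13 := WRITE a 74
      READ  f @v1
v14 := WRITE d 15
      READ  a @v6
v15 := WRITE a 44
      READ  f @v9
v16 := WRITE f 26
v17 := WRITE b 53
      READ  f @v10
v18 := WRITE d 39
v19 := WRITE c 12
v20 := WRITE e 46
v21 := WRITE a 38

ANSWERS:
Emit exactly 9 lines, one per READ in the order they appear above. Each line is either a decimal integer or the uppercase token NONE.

Answer: 1
NONE
NONE
NONE
15
NONE
1
NONE
NONE

Derivation:
v1: WRITE a=1  (a history now [(1, 1)])
v2: WRITE b=29  (b history now [(2, 29)])
READ a @v2: history=[(1, 1)] -> pick v1 -> 1
v3: WRITE c=0  (c history now [(3, 0)])
v4: WRITE d=15  (d history now [(4, 15)])
v5: WRITE b=52  (b history now [(2, 29), (5, 52)])
READ e @v4: history=[] -> no version <= 4 -> NONE
v6: WRITE c=43  (c history now [(3, 0), (6, 43)])
v7: WRITE e=21  (e history now [(7, 21)])
READ f @v1: history=[] -> no version <= 1 -> NONE
READ e @v3: history=[(7, 21)] -> no version <= 3 -> NONE
READ d @v5: history=[(4, 15)] -> pick v4 -> 15
v8: WRITE c=6  (c history now [(3, 0), (6, 43), (8, 6)])
v9: WRITE a=21  (a history now [(1, 1), (9, 21)])
v10: WRITE c=5  (c history now [(3, 0), (6, 43), (8, 6), (10, 5)])
v11: WRITE d=7  (d history now [(4, 15), (11, 7)])
v12: WRITE b=44  (b history now [(2, 29), (5, 52), (12, 44)])
v13: WRITE a=74  (a history now [(1, 1), (9, 21), (13, 74)])
READ f @v1: history=[] -> no version <= 1 -> NONE
v14: WRITE d=15  (d history now [(4, 15), (11, 7), (14, 15)])
READ a @v6: history=[(1, 1), (9, 21), (13, 74)] -> pick v1 -> 1
v15: WRITE a=44  (a history now [(1, 1), (9, 21), (13, 74), (15, 44)])
READ f @v9: history=[] -> no version <= 9 -> NONE
v16: WRITE f=26  (f history now [(16, 26)])
v17: WRITE b=53  (b history now [(2, 29), (5, 52), (12, 44), (17, 53)])
READ f @v10: history=[(16, 26)] -> no version <= 10 -> NONE
v18: WRITE d=39  (d history now [(4, 15), (11, 7), (14, 15), (18, 39)])
v19: WRITE c=12  (c history now [(3, 0), (6, 43), (8, 6), (10, 5), (19, 12)])
v20: WRITE e=46  (e history now [(7, 21), (20, 46)])
v21: WRITE a=38  (a history now [(1, 1), (9, 21), (13, 74), (15, 44), (21, 38)])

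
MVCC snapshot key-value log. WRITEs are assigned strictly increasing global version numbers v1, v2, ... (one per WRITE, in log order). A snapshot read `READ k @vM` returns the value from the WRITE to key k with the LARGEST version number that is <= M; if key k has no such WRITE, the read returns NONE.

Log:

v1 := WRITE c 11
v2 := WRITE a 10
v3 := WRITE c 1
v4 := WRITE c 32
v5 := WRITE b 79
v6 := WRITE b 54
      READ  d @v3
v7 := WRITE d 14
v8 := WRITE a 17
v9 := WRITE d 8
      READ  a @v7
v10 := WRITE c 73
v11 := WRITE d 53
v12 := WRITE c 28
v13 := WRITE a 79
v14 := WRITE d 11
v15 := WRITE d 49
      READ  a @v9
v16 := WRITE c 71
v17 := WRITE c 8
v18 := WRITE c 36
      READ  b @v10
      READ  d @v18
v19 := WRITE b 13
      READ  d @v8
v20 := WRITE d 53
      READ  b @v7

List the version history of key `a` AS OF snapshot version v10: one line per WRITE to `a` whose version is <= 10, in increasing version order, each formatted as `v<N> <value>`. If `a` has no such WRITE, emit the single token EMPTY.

Answer: v2 10
v8 17

Derivation:
Scan writes for key=a with version <= 10:
  v1 WRITE c 11 -> skip
  v2 WRITE a 10 -> keep
  v3 WRITE c 1 -> skip
  v4 WRITE c 32 -> skip
  v5 WRITE b 79 -> skip
  v6 WRITE b 54 -> skip
  v7 WRITE d 14 -> skip
  v8 WRITE a 17 -> keep
  v9 WRITE d 8 -> skip
  v10 WRITE c 73 -> skip
  v11 WRITE d 53 -> skip
  v12 WRITE c 28 -> skip
  v13 WRITE a 79 -> drop (> snap)
  v14 WRITE d 11 -> skip
  v15 WRITE d 49 -> skip
  v16 WRITE c 71 -> skip
  v17 WRITE c 8 -> skip
  v18 WRITE c 36 -> skip
  v19 WRITE b 13 -> skip
  v20 WRITE d 53 -> skip
Collected: [(2, 10), (8, 17)]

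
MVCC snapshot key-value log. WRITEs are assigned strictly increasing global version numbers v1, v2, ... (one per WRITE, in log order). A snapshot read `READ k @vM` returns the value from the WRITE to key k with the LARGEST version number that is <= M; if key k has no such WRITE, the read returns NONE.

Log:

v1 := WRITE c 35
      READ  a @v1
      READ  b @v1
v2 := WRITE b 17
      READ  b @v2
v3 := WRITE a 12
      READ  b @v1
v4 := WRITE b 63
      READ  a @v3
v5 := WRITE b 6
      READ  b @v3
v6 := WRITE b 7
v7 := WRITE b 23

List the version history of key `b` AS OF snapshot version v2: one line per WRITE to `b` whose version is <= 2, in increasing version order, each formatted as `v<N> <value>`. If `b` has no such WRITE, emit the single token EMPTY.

Scan writes for key=b with version <= 2:
  v1 WRITE c 35 -> skip
  v2 WRITE b 17 -> keep
  v3 WRITE a 12 -> skip
  v4 WRITE b 63 -> drop (> snap)
  v5 WRITE b 6 -> drop (> snap)
  v6 WRITE b 7 -> drop (> snap)
  v7 WRITE b 23 -> drop (> snap)
Collected: [(2, 17)]

Answer: v2 17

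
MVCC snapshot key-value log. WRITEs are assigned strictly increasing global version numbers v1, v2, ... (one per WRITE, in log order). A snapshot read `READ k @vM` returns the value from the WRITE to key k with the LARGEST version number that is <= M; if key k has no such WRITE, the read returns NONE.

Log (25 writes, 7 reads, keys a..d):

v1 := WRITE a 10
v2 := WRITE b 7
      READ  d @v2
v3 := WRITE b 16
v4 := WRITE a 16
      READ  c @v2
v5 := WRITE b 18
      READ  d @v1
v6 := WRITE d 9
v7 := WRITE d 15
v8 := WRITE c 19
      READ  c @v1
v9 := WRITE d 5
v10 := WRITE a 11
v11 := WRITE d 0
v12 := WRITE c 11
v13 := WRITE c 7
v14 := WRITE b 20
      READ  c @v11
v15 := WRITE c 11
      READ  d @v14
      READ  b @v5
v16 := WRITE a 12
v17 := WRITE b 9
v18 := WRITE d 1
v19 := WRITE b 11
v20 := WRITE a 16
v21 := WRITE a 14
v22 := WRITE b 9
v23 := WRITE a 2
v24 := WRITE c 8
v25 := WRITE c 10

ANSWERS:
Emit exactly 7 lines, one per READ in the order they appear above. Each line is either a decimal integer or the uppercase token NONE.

v1: WRITE a=10  (a history now [(1, 10)])
v2: WRITE b=7  (b history now [(2, 7)])
READ d @v2: history=[] -> no version <= 2 -> NONE
v3: WRITE b=16  (b history now [(2, 7), (3, 16)])
v4: WRITE a=16  (a history now [(1, 10), (4, 16)])
READ c @v2: history=[] -> no version <= 2 -> NONE
v5: WRITE b=18  (b history now [(2, 7), (3, 16), (5, 18)])
READ d @v1: history=[] -> no version <= 1 -> NONE
v6: WRITE d=9  (d history now [(6, 9)])
v7: WRITE d=15  (d history now [(6, 9), (7, 15)])
v8: WRITE c=19  (c history now [(8, 19)])
READ c @v1: history=[(8, 19)] -> no version <= 1 -> NONE
v9: WRITE d=5  (d history now [(6, 9), (7, 15), (9, 5)])
v10: WRITE a=11  (a history now [(1, 10), (4, 16), (10, 11)])
v11: WRITE d=0  (d history now [(6, 9), (7, 15), (9, 5), (11, 0)])
v12: WRITE c=11  (c history now [(8, 19), (12, 11)])
v13: WRITE c=7  (c history now [(8, 19), (12, 11), (13, 7)])
v14: WRITE b=20  (b history now [(2, 7), (3, 16), (5, 18), (14, 20)])
READ c @v11: history=[(8, 19), (12, 11), (13, 7)] -> pick v8 -> 19
v15: WRITE c=11  (c history now [(8, 19), (12, 11), (13, 7), (15, 11)])
READ d @v14: history=[(6, 9), (7, 15), (9, 5), (11, 0)] -> pick v11 -> 0
READ b @v5: history=[(2, 7), (3, 16), (5, 18), (14, 20)] -> pick v5 -> 18
v16: WRITE a=12  (a history now [(1, 10), (4, 16), (10, 11), (16, 12)])
v17: WRITE b=9  (b history now [(2, 7), (3, 16), (5, 18), (14, 20), (17, 9)])
v18: WRITE d=1  (d history now [(6, 9), (7, 15), (9, 5), (11, 0), (18, 1)])
v19: WRITE b=11  (b history now [(2, 7), (3, 16), (5, 18), (14, 20), (17, 9), (19, 11)])
v20: WRITE a=16  (a history now [(1, 10), (4, 16), (10, 11), (16, 12), (20, 16)])
v21: WRITE a=14  (a history now [(1, 10), (4, 16), (10, 11), (16, 12), (20, 16), (21, 14)])
v22: WRITE b=9  (b history now [(2, 7), (3, 16), (5, 18), (14, 20), (17, 9), (19, 11), (22, 9)])
v23: WRITE a=2  (a history now [(1, 10), (4, 16), (10, 11), (16, 12), (20, 16), (21, 14), (23, 2)])
v24: WRITE c=8  (c history now [(8, 19), (12, 11), (13, 7), (15, 11), (24, 8)])
v25: WRITE c=10  (c history now [(8, 19), (12, 11), (13, 7), (15, 11), (24, 8), (25, 10)])

Answer: NONE
NONE
NONE
NONE
19
0
18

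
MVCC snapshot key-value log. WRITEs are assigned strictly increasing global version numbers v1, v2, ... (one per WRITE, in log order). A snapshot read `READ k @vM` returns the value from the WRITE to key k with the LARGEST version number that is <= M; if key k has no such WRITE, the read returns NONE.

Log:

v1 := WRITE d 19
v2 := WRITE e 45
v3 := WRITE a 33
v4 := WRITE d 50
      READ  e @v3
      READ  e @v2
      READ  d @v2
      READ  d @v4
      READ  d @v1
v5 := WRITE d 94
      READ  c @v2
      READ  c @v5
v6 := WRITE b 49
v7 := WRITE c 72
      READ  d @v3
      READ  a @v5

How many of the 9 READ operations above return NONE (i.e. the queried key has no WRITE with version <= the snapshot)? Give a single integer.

v1: WRITE d=19  (d history now [(1, 19)])
v2: WRITE e=45  (e history now [(2, 45)])
v3: WRITE a=33  (a history now [(3, 33)])
v4: WRITE d=50  (d history now [(1, 19), (4, 50)])
READ e @v3: history=[(2, 45)] -> pick v2 -> 45
READ e @v2: history=[(2, 45)] -> pick v2 -> 45
READ d @v2: history=[(1, 19), (4, 50)] -> pick v1 -> 19
READ d @v4: history=[(1, 19), (4, 50)] -> pick v4 -> 50
READ d @v1: history=[(1, 19), (4, 50)] -> pick v1 -> 19
v5: WRITE d=94  (d history now [(1, 19), (4, 50), (5, 94)])
READ c @v2: history=[] -> no version <= 2 -> NONE
READ c @v5: history=[] -> no version <= 5 -> NONE
v6: WRITE b=49  (b history now [(6, 49)])
v7: WRITE c=72  (c history now [(7, 72)])
READ d @v3: history=[(1, 19), (4, 50), (5, 94)] -> pick v1 -> 19
READ a @v5: history=[(3, 33)] -> pick v3 -> 33
Read results in order: ['45', '45', '19', '50', '19', 'NONE', 'NONE', '19', '33']
NONE count = 2

Answer: 2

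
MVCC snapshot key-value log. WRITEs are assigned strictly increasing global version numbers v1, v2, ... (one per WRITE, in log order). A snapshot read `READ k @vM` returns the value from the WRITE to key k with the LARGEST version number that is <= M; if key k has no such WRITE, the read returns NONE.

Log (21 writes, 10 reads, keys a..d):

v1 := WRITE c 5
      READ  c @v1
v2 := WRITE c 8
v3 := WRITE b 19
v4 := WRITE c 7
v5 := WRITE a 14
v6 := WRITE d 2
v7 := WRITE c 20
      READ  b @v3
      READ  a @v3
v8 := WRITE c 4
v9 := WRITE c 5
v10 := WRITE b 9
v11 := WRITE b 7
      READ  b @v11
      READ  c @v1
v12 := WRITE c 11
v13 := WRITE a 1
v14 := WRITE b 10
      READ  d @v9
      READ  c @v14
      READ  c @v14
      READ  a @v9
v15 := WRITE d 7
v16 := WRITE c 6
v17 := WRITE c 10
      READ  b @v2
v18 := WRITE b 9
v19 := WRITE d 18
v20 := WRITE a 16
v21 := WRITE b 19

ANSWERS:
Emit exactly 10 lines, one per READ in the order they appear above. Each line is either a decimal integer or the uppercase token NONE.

Answer: 5
19
NONE
7
5
2
11
11
14
NONE

Derivation:
v1: WRITE c=5  (c history now [(1, 5)])
READ c @v1: history=[(1, 5)] -> pick v1 -> 5
v2: WRITE c=8  (c history now [(1, 5), (2, 8)])
v3: WRITE b=19  (b history now [(3, 19)])
v4: WRITE c=7  (c history now [(1, 5), (2, 8), (4, 7)])
v5: WRITE a=14  (a history now [(5, 14)])
v6: WRITE d=2  (d history now [(6, 2)])
v7: WRITE c=20  (c history now [(1, 5), (2, 8), (4, 7), (7, 20)])
READ b @v3: history=[(3, 19)] -> pick v3 -> 19
READ a @v3: history=[(5, 14)] -> no version <= 3 -> NONE
v8: WRITE c=4  (c history now [(1, 5), (2, 8), (4, 7), (7, 20), (8, 4)])
v9: WRITE c=5  (c history now [(1, 5), (2, 8), (4, 7), (7, 20), (8, 4), (9, 5)])
v10: WRITE b=9  (b history now [(3, 19), (10, 9)])
v11: WRITE b=7  (b history now [(3, 19), (10, 9), (11, 7)])
READ b @v11: history=[(3, 19), (10, 9), (11, 7)] -> pick v11 -> 7
READ c @v1: history=[(1, 5), (2, 8), (4, 7), (7, 20), (8, 4), (9, 5)] -> pick v1 -> 5
v12: WRITE c=11  (c history now [(1, 5), (2, 8), (4, 7), (7, 20), (8, 4), (9, 5), (12, 11)])
v13: WRITE a=1  (a history now [(5, 14), (13, 1)])
v14: WRITE b=10  (b history now [(3, 19), (10, 9), (11, 7), (14, 10)])
READ d @v9: history=[(6, 2)] -> pick v6 -> 2
READ c @v14: history=[(1, 5), (2, 8), (4, 7), (7, 20), (8, 4), (9, 5), (12, 11)] -> pick v12 -> 11
READ c @v14: history=[(1, 5), (2, 8), (4, 7), (7, 20), (8, 4), (9, 5), (12, 11)] -> pick v12 -> 11
READ a @v9: history=[(5, 14), (13, 1)] -> pick v5 -> 14
v15: WRITE d=7  (d history now [(6, 2), (15, 7)])
v16: WRITE c=6  (c history now [(1, 5), (2, 8), (4, 7), (7, 20), (8, 4), (9, 5), (12, 11), (16, 6)])
v17: WRITE c=10  (c history now [(1, 5), (2, 8), (4, 7), (7, 20), (8, 4), (9, 5), (12, 11), (16, 6), (17, 10)])
READ b @v2: history=[(3, 19), (10, 9), (11, 7), (14, 10)] -> no version <= 2 -> NONE
v18: WRITE b=9  (b history now [(3, 19), (10, 9), (11, 7), (14, 10), (18, 9)])
v19: WRITE d=18  (d history now [(6, 2), (15, 7), (19, 18)])
v20: WRITE a=16  (a history now [(5, 14), (13, 1), (20, 16)])
v21: WRITE b=19  (b history now [(3, 19), (10, 9), (11, 7), (14, 10), (18, 9), (21, 19)])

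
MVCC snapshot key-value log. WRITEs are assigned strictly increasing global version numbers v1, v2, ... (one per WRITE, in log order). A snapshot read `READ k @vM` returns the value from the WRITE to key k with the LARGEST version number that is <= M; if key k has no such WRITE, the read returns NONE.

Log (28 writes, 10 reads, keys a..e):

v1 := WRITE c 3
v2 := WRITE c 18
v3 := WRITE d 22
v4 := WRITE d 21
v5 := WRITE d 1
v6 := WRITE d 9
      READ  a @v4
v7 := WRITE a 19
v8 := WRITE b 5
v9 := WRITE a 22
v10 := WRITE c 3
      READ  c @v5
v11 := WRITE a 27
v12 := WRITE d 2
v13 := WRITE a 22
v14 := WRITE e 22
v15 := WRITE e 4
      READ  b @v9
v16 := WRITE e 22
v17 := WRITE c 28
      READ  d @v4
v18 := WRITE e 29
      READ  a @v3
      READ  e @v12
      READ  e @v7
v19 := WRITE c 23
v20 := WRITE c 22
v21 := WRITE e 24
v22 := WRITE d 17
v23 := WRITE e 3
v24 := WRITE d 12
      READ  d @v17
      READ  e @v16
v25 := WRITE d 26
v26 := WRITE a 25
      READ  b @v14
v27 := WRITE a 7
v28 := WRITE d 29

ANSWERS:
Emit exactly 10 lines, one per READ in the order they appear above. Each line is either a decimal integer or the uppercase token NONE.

v1: WRITE c=3  (c history now [(1, 3)])
v2: WRITE c=18  (c history now [(1, 3), (2, 18)])
v3: WRITE d=22  (d history now [(3, 22)])
v4: WRITE d=21  (d history now [(3, 22), (4, 21)])
v5: WRITE d=1  (d history now [(3, 22), (4, 21), (5, 1)])
v6: WRITE d=9  (d history now [(3, 22), (4, 21), (5, 1), (6, 9)])
READ a @v4: history=[] -> no version <= 4 -> NONE
v7: WRITE a=19  (a history now [(7, 19)])
v8: WRITE b=5  (b history now [(8, 5)])
v9: WRITE a=22  (a history now [(7, 19), (9, 22)])
v10: WRITE c=3  (c history now [(1, 3), (2, 18), (10, 3)])
READ c @v5: history=[(1, 3), (2, 18), (10, 3)] -> pick v2 -> 18
v11: WRITE a=27  (a history now [(7, 19), (9, 22), (11, 27)])
v12: WRITE d=2  (d history now [(3, 22), (4, 21), (5, 1), (6, 9), (12, 2)])
v13: WRITE a=22  (a history now [(7, 19), (9, 22), (11, 27), (13, 22)])
v14: WRITE e=22  (e history now [(14, 22)])
v15: WRITE e=4  (e history now [(14, 22), (15, 4)])
READ b @v9: history=[(8, 5)] -> pick v8 -> 5
v16: WRITE e=22  (e history now [(14, 22), (15, 4), (16, 22)])
v17: WRITE c=28  (c history now [(1, 3), (2, 18), (10, 3), (17, 28)])
READ d @v4: history=[(3, 22), (4, 21), (5, 1), (6, 9), (12, 2)] -> pick v4 -> 21
v18: WRITE e=29  (e history now [(14, 22), (15, 4), (16, 22), (18, 29)])
READ a @v3: history=[(7, 19), (9, 22), (11, 27), (13, 22)] -> no version <= 3 -> NONE
READ e @v12: history=[(14, 22), (15, 4), (16, 22), (18, 29)] -> no version <= 12 -> NONE
READ e @v7: history=[(14, 22), (15, 4), (16, 22), (18, 29)] -> no version <= 7 -> NONE
v19: WRITE c=23  (c history now [(1, 3), (2, 18), (10, 3), (17, 28), (19, 23)])
v20: WRITE c=22  (c history now [(1, 3), (2, 18), (10, 3), (17, 28), (19, 23), (20, 22)])
v21: WRITE e=24  (e history now [(14, 22), (15, 4), (16, 22), (18, 29), (21, 24)])
v22: WRITE d=17  (d history now [(3, 22), (4, 21), (5, 1), (6, 9), (12, 2), (22, 17)])
v23: WRITE e=3  (e history now [(14, 22), (15, 4), (16, 22), (18, 29), (21, 24), (23, 3)])
v24: WRITE d=12  (d history now [(3, 22), (4, 21), (5, 1), (6, 9), (12, 2), (22, 17), (24, 12)])
READ d @v17: history=[(3, 22), (4, 21), (5, 1), (6, 9), (12, 2), (22, 17), (24, 12)] -> pick v12 -> 2
READ e @v16: history=[(14, 22), (15, 4), (16, 22), (18, 29), (21, 24), (23, 3)] -> pick v16 -> 22
v25: WRITE d=26  (d history now [(3, 22), (4, 21), (5, 1), (6, 9), (12, 2), (22, 17), (24, 12), (25, 26)])
v26: WRITE a=25  (a history now [(7, 19), (9, 22), (11, 27), (13, 22), (26, 25)])
READ b @v14: history=[(8, 5)] -> pick v8 -> 5
v27: WRITE a=7  (a history now [(7, 19), (9, 22), (11, 27), (13, 22), (26, 25), (27, 7)])
v28: WRITE d=29  (d history now [(3, 22), (4, 21), (5, 1), (6, 9), (12, 2), (22, 17), (24, 12), (25, 26), (28, 29)])

Answer: NONE
18
5
21
NONE
NONE
NONE
2
22
5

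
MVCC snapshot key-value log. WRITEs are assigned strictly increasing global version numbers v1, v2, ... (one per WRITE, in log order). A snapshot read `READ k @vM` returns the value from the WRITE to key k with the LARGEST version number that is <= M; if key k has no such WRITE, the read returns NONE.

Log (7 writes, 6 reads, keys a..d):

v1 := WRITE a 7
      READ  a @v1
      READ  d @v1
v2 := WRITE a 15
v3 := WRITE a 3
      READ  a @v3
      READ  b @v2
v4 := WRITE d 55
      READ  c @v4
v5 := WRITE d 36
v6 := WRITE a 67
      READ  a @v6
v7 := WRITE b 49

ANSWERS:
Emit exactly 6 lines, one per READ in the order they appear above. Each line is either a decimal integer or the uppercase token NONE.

Answer: 7
NONE
3
NONE
NONE
67

Derivation:
v1: WRITE a=7  (a history now [(1, 7)])
READ a @v1: history=[(1, 7)] -> pick v1 -> 7
READ d @v1: history=[] -> no version <= 1 -> NONE
v2: WRITE a=15  (a history now [(1, 7), (2, 15)])
v3: WRITE a=3  (a history now [(1, 7), (2, 15), (3, 3)])
READ a @v3: history=[(1, 7), (2, 15), (3, 3)] -> pick v3 -> 3
READ b @v2: history=[] -> no version <= 2 -> NONE
v4: WRITE d=55  (d history now [(4, 55)])
READ c @v4: history=[] -> no version <= 4 -> NONE
v5: WRITE d=36  (d history now [(4, 55), (5, 36)])
v6: WRITE a=67  (a history now [(1, 7), (2, 15), (3, 3), (6, 67)])
READ a @v6: history=[(1, 7), (2, 15), (3, 3), (6, 67)] -> pick v6 -> 67
v7: WRITE b=49  (b history now [(7, 49)])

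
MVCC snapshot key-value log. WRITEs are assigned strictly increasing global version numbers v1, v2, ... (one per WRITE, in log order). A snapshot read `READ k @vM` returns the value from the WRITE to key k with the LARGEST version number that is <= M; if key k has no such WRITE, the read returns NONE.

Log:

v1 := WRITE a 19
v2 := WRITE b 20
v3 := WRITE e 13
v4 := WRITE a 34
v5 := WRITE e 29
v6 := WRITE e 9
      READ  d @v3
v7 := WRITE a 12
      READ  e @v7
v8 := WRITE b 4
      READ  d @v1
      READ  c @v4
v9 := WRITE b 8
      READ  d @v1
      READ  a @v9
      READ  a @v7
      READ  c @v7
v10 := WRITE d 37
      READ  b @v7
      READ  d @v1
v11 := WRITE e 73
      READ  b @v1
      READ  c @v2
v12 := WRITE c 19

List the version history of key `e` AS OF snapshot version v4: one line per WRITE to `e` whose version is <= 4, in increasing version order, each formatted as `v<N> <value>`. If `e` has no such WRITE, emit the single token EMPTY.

Scan writes for key=e with version <= 4:
  v1 WRITE a 19 -> skip
  v2 WRITE b 20 -> skip
  v3 WRITE e 13 -> keep
  v4 WRITE a 34 -> skip
  v5 WRITE e 29 -> drop (> snap)
  v6 WRITE e 9 -> drop (> snap)
  v7 WRITE a 12 -> skip
  v8 WRITE b 4 -> skip
  v9 WRITE b 8 -> skip
  v10 WRITE d 37 -> skip
  v11 WRITE e 73 -> drop (> snap)
  v12 WRITE c 19 -> skip
Collected: [(3, 13)]

Answer: v3 13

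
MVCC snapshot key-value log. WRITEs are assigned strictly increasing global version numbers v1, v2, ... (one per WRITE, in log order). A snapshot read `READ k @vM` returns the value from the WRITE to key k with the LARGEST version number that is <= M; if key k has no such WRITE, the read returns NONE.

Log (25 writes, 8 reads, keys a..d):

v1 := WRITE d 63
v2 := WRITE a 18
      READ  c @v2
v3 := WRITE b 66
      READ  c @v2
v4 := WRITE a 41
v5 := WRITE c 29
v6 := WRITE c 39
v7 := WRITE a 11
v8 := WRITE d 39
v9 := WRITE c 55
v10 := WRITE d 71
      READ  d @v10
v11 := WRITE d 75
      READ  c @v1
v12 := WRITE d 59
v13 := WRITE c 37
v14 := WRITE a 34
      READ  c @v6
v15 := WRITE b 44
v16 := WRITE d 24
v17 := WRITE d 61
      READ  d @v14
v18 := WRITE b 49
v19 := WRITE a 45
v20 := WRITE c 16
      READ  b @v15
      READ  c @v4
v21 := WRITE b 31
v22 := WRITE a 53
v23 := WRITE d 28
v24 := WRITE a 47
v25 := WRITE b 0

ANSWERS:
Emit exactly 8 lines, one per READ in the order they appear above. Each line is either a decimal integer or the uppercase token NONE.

v1: WRITE d=63  (d history now [(1, 63)])
v2: WRITE a=18  (a history now [(2, 18)])
READ c @v2: history=[] -> no version <= 2 -> NONE
v3: WRITE b=66  (b history now [(3, 66)])
READ c @v2: history=[] -> no version <= 2 -> NONE
v4: WRITE a=41  (a history now [(2, 18), (4, 41)])
v5: WRITE c=29  (c history now [(5, 29)])
v6: WRITE c=39  (c history now [(5, 29), (6, 39)])
v7: WRITE a=11  (a history now [(2, 18), (4, 41), (7, 11)])
v8: WRITE d=39  (d history now [(1, 63), (8, 39)])
v9: WRITE c=55  (c history now [(5, 29), (6, 39), (9, 55)])
v10: WRITE d=71  (d history now [(1, 63), (8, 39), (10, 71)])
READ d @v10: history=[(1, 63), (8, 39), (10, 71)] -> pick v10 -> 71
v11: WRITE d=75  (d history now [(1, 63), (8, 39), (10, 71), (11, 75)])
READ c @v1: history=[(5, 29), (6, 39), (9, 55)] -> no version <= 1 -> NONE
v12: WRITE d=59  (d history now [(1, 63), (8, 39), (10, 71), (11, 75), (12, 59)])
v13: WRITE c=37  (c history now [(5, 29), (6, 39), (9, 55), (13, 37)])
v14: WRITE a=34  (a history now [(2, 18), (4, 41), (7, 11), (14, 34)])
READ c @v6: history=[(5, 29), (6, 39), (9, 55), (13, 37)] -> pick v6 -> 39
v15: WRITE b=44  (b history now [(3, 66), (15, 44)])
v16: WRITE d=24  (d history now [(1, 63), (8, 39), (10, 71), (11, 75), (12, 59), (16, 24)])
v17: WRITE d=61  (d history now [(1, 63), (8, 39), (10, 71), (11, 75), (12, 59), (16, 24), (17, 61)])
READ d @v14: history=[(1, 63), (8, 39), (10, 71), (11, 75), (12, 59), (16, 24), (17, 61)] -> pick v12 -> 59
v18: WRITE b=49  (b history now [(3, 66), (15, 44), (18, 49)])
v19: WRITE a=45  (a history now [(2, 18), (4, 41), (7, 11), (14, 34), (19, 45)])
v20: WRITE c=16  (c history now [(5, 29), (6, 39), (9, 55), (13, 37), (20, 16)])
READ b @v15: history=[(3, 66), (15, 44), (18, 49)] -> pick v15 -> 44
READ c @v4: history=[(5, 29), (6, 39), (9, 55), (13, 37), (20, 16)] -> no version <= 4 -> NONE
v21: WRITE b=31  (b history now [(3, 66), (15, 44), (18, 49), (21, 31)])
v22: WRITE a=53  (a history now [(2, 18), (4, 41), (7, 11), (14, 34), (19, 45), (22, 53)])
v23: WRITE d=28  (d history now [(1, 63), (8, 39), (10, 71), (11, 75), (12, 59), (16, 24), (17, 61), (23, 28)])
v24: WRITE a=47  (a history now [(2, 18), (4, 41), (7, 11), (14, 34), (19, 45), (22, 53), (24, 47)])
v25: WRITE b=0  (b history now [(3, 66), (15, 44), (18, 49), (21, 31), (25, 0)])

Answer: NONE
NONE
71
NONE
39
59
44
NONE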